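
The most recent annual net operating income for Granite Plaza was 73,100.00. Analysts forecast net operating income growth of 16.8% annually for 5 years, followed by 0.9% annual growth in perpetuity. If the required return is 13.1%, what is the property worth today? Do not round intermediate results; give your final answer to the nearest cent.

D_1 = 85380.80000
D_2 = 99724.77440
D_3 = 116478.53650
D_4 = 136046.93063
D_5 = 158902.81498
Terminal value at year 5: TV = D_5×(1+g_2)/(r−g_2) = 160332.94031/0.122 = 1314204.42879
P_0 = D_1/(1+r)^1 + D_2/(1+r)^2 + D_3/(1+r)^3 + D_4/(1+r)^4 + D_5/(1+r)^5 + TV/(1+r)^5
    = 75491.42352 + 77961.08105 + 80511.53198 + 83145.41941 + 85865.47292 + 710149.68996 = 1113124.61883

1113124.62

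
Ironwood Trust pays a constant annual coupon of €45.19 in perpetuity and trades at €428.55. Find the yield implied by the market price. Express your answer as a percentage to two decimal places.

10.54%

P = C/r ⇒ r = C/P = €45.19/€428.55 = 0.105449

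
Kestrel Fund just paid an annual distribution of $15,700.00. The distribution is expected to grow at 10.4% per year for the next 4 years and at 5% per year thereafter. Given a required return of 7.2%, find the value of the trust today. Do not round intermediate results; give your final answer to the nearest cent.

D_1 = 17332.80000
D_2 = 19135.41120
D_3 = 21125.49396
D_4 = 23322.54534
Terminal value at year 4: TV = D_4×(1+g_2)/(r−g_2) = 24488.67260/0.022 = 1113121.48200
P_0 = D_1/(1+r)^1 + D_2/(1+r)^2 + D_3/(1+r)^3 + D_4/(1+r)^4 + TV/(1+r)^4
    = 16168.65672 + 16651.30319 + 17148.35701 + 17660.24827 + 842875.48543 = 910504.05061

$910504.05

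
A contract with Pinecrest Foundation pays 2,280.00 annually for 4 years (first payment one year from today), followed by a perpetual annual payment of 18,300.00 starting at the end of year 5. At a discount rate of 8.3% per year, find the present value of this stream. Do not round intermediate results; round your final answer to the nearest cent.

PV of 4-year annuity: 2,280.00 × [1 − (1+0.083)^−4] / 0.083 = 7501.49513
Perpetuity value at year 4: 18,300.00 / 0.083 = 220481.92771
PV of perpetuity: 220481.92771 / (1+0.083)^4 = 160272.55888
Total PV = 7501.49513 + 160272.55888 = 167774.05402

167774.05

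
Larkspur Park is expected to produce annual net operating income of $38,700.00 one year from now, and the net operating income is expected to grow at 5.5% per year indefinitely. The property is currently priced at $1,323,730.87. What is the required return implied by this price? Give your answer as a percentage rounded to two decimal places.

P = D₁/(r − g) ⇒ r = D₁/P + g = $38,700.0000/$1,323,730.87 + 0.055 = 0.029236 + 0.055 = 0.084236

8.42%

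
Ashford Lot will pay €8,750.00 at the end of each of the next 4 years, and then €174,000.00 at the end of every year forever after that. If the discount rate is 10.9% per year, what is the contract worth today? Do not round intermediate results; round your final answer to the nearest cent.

PV of 4-year annuity: €8,750.00 × [1 − (1+0.109)^−4] / 0.109 = 27204.46160
Perpetuity value at year 4: €174,000.00 / 0.109 = 1596330.27523
PV of perpetuity: 1596330.27523 / (1+0.109)^4 = 1055350.12458
Total PV = 27204.46160 + 1055350.12458 = 1082554.58618

€1082554.59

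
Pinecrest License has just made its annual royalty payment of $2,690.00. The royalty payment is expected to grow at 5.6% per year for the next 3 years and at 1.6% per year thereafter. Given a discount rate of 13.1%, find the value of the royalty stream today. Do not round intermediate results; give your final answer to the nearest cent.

$26390.50

D_1 = 2840.64000
D_2 = 2999.71584
D_3 = 3167.69993
Terminal value at year 3: TV = D_3×(1+g_2)/(r−g_2) = 3218.38313/0.115 = 27985.94022
P_0 = D_1/(1+r)^1 + D_2/(1+r)^2 + D_3/(1+r)^3 + TV/(1+r)^3
    = 2511.61804 + 2345.06512 + 2189.55682 + 19344.25851 = 26390.49849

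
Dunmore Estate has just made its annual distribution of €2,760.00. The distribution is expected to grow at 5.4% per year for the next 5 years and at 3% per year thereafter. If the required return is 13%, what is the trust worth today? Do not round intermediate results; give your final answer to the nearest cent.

€31323.46

D_1 = 2909.04000
D_2 = 3066.12816
D_3 = 3231.69908
D_4 = 3406.21083
D_5 = 3590.14622
Terminal value at year 5: TV = D_5×(1+g_2)/(r−g_2) = 3697.85060/0.1 = 36978.50602
P_0 = D_1/(1+r)^1 + D_2/(1+r)^2 + D_3/(1+r)^3 + D_4/(1+r)^4 + D_5/(1+r)^5 + TV/(1+r)^5
    = 2574.37168 + 2401.22810 + 2239.72957 + 2089.09289 + 1948.58753 + 20070.45156 = 31323.46134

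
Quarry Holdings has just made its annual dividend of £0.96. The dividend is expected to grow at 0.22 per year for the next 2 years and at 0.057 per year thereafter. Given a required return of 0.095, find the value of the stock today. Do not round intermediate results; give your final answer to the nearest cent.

D_1 = 1.17120
D_2 = 1.42886
Terminal value at year 2: TV = D_2×(1+g_2)/(r−g_2) = 1.51031/0.038 = 39.74498
P_0 = D_1/(1+r)^1 + D_2/(1+r)^2 + TV/(1+r)^2
    = 1.06959 + 1.19169 + 33.14775 = 35.40903

£35.41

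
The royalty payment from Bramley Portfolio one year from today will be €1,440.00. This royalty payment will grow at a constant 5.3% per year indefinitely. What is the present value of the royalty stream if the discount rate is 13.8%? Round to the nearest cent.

Growing perpetuity: P = D₁ / (r − g) = €1,440.0000 / (0.138 − 0.053) = €16,941.18

€16941.18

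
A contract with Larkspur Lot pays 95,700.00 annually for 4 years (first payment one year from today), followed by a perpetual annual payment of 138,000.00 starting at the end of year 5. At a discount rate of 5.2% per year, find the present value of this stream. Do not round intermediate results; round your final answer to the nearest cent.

PV of 4-year annuity: 95,700.00 × [1 − (1+0.052)^−4] / 0.052 = 337776.82940
Perpetuity value at year 4: 138,000.00 / 0.052 = 2653846.15385
PV of perpetuity: 2653846.15385 / (1+0.052)^4 = 2166769.84813
Total PV = 337776.82940 + 2166769.84813 = 2504546.67753

2504546.68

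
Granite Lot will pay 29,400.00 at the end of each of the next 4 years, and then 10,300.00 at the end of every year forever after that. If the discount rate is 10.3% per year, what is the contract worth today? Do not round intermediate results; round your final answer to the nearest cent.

PV of 4-year annuity: 29,400.00 × [1 − (1+0.103)^−4] / 0.103 = 92592.03850
Perpetuity value at year 4: 10,300.00 / 0.103 = 100000.00000
PV of perpetuity: 100000.00000 / (1+0.103)^4 = 67561.29264
Total PV = 92592.03850 + 67561.29264 = 160153.33113

160153.33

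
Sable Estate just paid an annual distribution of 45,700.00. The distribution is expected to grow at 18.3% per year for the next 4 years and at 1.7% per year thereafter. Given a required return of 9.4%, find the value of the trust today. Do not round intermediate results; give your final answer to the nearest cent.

1048435.95

D_1 = 54063.10000
D_2 = 63956.64730
D_3 = 75660.71376
D_4 = 89506.62437
Terminal value at year 4: TV = D_4×(1+g_2)/(r−g_2) = 91028.23699/0.077 = 1182184.89594
P_0 = D_1/(1+r)^1 + D_2/(1+r)^2 + D_3/(1+r)^3 + D_4/(1+r)^4 + TV/(1+r)^4
    = 49417.82450 + 53438.10455 + 57785.44578 + 62486.45554 + 825308.12056 = 1048435.95094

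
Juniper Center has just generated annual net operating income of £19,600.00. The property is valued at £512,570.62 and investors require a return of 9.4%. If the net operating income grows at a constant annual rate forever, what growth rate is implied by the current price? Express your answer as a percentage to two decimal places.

P = D₀(1+g)/(r−g) ⇒ P(r−g) = D₀(1+g) ⇒ g(P+D₀) = P·r − D₀
g = (P·r − D₀)/(P + D₀) = (£512,570.62×0.094 − £19,600.00) / (£512,570.62 + £19,600.00) = 0.053708

5.37%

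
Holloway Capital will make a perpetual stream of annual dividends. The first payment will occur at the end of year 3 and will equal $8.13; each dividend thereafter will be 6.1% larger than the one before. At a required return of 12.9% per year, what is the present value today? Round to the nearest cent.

$93.80

Value at end of year 2: C₁ / (r − g) = $8.13 / (0.129 − 0.061) = $119.5588
Discount to today: PV = $119.5588 / (1 + 0.129)^2 = $119.5588 / 1.274641 = $93.80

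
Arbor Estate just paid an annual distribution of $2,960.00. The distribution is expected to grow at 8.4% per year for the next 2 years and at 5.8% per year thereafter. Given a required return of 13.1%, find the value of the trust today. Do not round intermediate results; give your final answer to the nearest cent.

D_1 = 3208.64000
D_2 = 3478.16576
Terminal value at year 2: TV = D_2×(1+g_2)/(r−g_2) = 3679.89937/0.073 = 50409.58047
P_0 = D_1/(1+r)^1 + D_2/(1+r)^2 + TV/(1+r)^2
    = 2836.99381 + 2719.09928 + 39408.31566 = 44964.40875

$44964.41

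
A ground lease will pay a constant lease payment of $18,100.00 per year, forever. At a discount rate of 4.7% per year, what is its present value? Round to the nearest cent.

Level perpetuity: PV = C / r = $18,100.00 / 0.047 = $385,106.38

$385106.38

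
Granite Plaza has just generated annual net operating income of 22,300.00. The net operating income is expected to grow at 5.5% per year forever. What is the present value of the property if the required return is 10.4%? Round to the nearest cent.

D₁ = D₀ × (1 + g) = 22,300.00 × 1.055 = 23,526.5000
Growing perpetuity: P = D₁ / (r − g) = 23,526.5000 / (0.104 − 0.055) = 480,132.65

480132.65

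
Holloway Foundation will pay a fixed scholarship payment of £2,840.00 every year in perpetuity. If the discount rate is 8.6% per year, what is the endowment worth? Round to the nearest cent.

£33023.26

Level perpetuity: PV = C / r = £2,840.00 / 0.086 = £33,023.26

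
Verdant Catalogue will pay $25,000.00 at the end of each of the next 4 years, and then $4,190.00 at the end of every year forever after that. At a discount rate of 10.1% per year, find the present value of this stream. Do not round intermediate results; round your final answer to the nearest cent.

PV of 4-year annuity: $25,000.00 × [1 − (1+0.101)^−4] / 0.101 = 79075.39491
Perpetuity value at year 4: $4,190.00 / 0.101 = 41485.14851
PV of perpetuity: 41485.14851 / (1+0.101)^4 = 28232.11233
Total PV = 79075.39491 + 28232.11233 = 107307.50724

$107307.51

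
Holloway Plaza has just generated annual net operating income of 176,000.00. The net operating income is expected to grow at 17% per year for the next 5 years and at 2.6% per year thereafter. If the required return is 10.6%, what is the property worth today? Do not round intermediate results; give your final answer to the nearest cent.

4035438.58

D_1 = 205920.00000
D_2 = 240926.40000
D_3 = 281883.88800
D_4 = 329804.14896
D_5 = 385870.85428
Terminal value at year 5: TV = D_5×(1+g_2)/(r−g_2) = 395903.49649/0.08 = 4948793.70618
P_0 = D_1/(1+r)^1 + D_2/(1+r)^2 + D_3/(1+r)^3 + D_4/(1+r)^4 + D_5/(1+r)^5 + TV/(1+r)^5
    = 186184.44846 + 196958.23210 + 208355.45349 + 220412.18859 + 233166.60095 + 2990361.65716 = 4035438.58075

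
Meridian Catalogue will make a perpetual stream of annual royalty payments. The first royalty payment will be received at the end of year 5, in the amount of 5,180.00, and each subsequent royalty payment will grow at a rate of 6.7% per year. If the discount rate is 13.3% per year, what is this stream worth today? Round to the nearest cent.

47628.42

Value at end of year 4: C₁ / (r − g) = 5,180.00 / (0.133 − 0.067) = 78,484.8485
Discount to today: PV = 78,484.8485 / (1 + 0.133)^4 = 78,484.8485 / 1.647857 = 47,628.42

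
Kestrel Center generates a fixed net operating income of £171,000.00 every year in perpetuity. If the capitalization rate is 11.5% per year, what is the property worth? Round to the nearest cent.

Level perpetuity: PV = C / r = £171,000.00 / 0.115 = £1,486,956.52

£1486956.52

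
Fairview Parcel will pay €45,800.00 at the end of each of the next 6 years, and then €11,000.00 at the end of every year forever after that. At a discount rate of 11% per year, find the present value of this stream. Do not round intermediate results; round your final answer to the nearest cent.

PV of 6-year annuity: €45,800.00 × [1 − (1+0.11)^−6] / 0.11 = 193758.63370
Perpetuity value at year 6: €11,000.00 / 0.11 = 100000.00000
PV of perpetuity: 100000.00000 / (1+0.11)^6 = 53464.08361
Total PV = 193758.63370 + 53464.08361 = 247222.71731

€247222.72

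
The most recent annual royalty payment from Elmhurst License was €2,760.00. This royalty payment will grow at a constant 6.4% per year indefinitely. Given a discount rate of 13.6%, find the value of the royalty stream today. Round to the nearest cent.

D₁ = D₀ × (1 + g) = €2,760.00 × 1.064 = €2,936.6400
Growing perpetuity: P = D₁ / (r − g) = €2,936.6400 / (0.136 − 0.064) = €40,786.67

€40786.67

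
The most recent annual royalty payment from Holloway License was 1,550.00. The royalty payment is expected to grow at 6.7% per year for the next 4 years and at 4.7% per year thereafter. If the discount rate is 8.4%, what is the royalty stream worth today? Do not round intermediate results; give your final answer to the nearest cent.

47134.15

D_1 = 1653.85000
D_2 = 1764.65795
D_3 = 1882.89003
D_4 = 2009.04366
Terminal value at year 4: TV = D_4×(1+g_2)/(r−g_2) = 2103.46872/0.037 = 56850.50587
P_0 = D_1/(1+r)^1 + D_2/(1+r)^2 + D_3/(1+r)^3 + D_4/(1+r)^4 + TV/(1+r)^4
    = 1525.69188 + 1501.76498 + 1478.21331 + 1455.03100 + 41173.44486 = 47134.14604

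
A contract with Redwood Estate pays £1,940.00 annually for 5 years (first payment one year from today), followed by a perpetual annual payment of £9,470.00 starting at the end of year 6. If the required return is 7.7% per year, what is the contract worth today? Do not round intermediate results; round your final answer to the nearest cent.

£92682.68

PV of 5-year annuity: £1,940.00 × [1 − (1+0.077)^−5] / 0.077 = 7807.49155
Perpetuity value at year 5: £9,470.00 / 0.077 = 122987.01299
PV of perpetuity: 122987.01299 / (1+0.077)^5 = 84875.18567
Total PV = 7807.49155 + 84875.18567 = 92682.67722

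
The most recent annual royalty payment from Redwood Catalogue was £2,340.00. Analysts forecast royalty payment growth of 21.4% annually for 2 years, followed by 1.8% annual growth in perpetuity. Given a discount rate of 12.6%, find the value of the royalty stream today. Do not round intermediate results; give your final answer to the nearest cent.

D_1 = 2840.76000
D_2 = 3448.68264
Terminal value at year 2: TV = D_2×(1+g_2)/(r−g_2) = 3510.75893/0.108 = 32507.02711
P_0 = D_1/(1+r)^1 + D_2/(1+r)^2 + TV/(1+r)^2
    = 2522.87744 + 2720.04726 + 25638.96399 = 30881.88869

£30881.89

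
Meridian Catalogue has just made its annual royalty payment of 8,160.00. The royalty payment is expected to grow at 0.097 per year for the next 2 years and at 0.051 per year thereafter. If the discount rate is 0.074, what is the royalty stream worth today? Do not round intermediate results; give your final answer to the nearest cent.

405866.02

D_1 = 8951.52000
D_2 = 9819.81744
Terminal value at year 2: TV = D_2×(1+g_2)/(r−g_2) = 10320.62813/0.023 = 448722.96215
P_0 = D_1/(1+r)^1 + D_2/(1+r)^2 + TV/(1+r)^2
    = 8334.74860 + 8513.23950 + 389018.03085 = 405866.01895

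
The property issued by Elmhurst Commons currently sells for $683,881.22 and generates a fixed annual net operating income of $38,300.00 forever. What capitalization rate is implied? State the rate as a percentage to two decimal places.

5.60%

P = C/r ⇒ r = C/P = $38,300.00/$683,881.22 = 0.056004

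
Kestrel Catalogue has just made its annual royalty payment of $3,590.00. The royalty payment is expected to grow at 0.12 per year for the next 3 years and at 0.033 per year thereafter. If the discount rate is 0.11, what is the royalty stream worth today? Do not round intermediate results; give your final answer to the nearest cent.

D_1 = 4020.80000
D_2 = 4503.29600
D_3 = 5043.69152
Terminal value at year 3: TV = D_3×(1+g_2)/(r−g_2) = 5210.13334/0.077 = 67664.06935
P_0 = D_1/(1+r)^1 + D_2/(1+r)^2 + D_3/(1+r)^3 + TV/(1+r)^3
    = 3622.34234 + 3654.97606 + 3687.90377 + 49475.38433 = 60440.60650

$60440.61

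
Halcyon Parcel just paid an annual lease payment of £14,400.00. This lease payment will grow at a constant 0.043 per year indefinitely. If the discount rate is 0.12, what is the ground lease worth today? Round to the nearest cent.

D₁ = D₀ × (1 + g) = £14,400.00 × 1.043 = £15,019.2000
Growing perpetuity: P = D₁ / (r − g) = £15,019.2000 / (0.12 − 0.043) = £195,054.55

£195054.55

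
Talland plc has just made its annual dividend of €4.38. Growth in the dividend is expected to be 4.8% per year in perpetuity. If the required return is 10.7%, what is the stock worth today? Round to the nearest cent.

€77.80

D₁ = D₀ × (1 + g) = €4.38 × 1.048 = €4.5902
Growing perpetuity: P = D₁ / (r − g) = €4.5902 / (0.107 − 0.048) = €77.80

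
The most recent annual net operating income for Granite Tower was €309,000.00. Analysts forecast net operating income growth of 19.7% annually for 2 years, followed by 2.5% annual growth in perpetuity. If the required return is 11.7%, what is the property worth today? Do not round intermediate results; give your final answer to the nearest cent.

€4639429.15

D_1 = 369873.00000
D_2 = 442737.98100
Terminal value at year 2: TV = D_2×(1+g_2)/(r−g_2) = 453806.43052/0.092 = 4932678.59266
P_0 = D_1/(1+r)^1 + D_2/(1+r)^2 + TV/(1+r)^2
    = 331130.70725 + 354846.42487 + 3953452.01622 = 4639429.14834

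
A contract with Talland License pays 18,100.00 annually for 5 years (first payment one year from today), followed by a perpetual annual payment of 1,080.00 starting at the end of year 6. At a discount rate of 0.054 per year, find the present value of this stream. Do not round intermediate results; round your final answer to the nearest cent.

92879.98

PV of 5-year annuity: 18,100.00 × [1 − (1+0.054)^−5] / 0.054 = 77504.56287
Perpetuity value at year 5: 1,080.00 / 0.054 = 20000.00000
PV of perpetuity: 20000.00000 / (1+0.054)^5 = 15375.41835
Total PV = 77504.56287 + 15375.41835 = 92879.98122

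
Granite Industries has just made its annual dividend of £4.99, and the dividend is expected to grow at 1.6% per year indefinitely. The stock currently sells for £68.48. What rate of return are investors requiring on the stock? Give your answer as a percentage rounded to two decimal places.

9.00%

D₁ = £4.99 × 1.016 = £5.0698
P = D₁/(r − g) ⇒ r = D₁/P + g = £5.0698/£68.48 + 0.016 = 0.074034 + 0.016 = 0.090034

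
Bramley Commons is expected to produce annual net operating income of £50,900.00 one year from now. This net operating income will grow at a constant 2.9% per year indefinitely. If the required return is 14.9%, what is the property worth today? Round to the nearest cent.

Growing perpetuity: P = D₁ / (r − g) = £50,900.0000 / (0.149 − 0.029) = £424,166.67

£424166.67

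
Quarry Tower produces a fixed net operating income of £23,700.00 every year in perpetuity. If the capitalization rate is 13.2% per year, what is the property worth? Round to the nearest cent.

Level perpetuity: PV = C / r = £23,700.00 / 0.132 = £179,545.45

£179545.45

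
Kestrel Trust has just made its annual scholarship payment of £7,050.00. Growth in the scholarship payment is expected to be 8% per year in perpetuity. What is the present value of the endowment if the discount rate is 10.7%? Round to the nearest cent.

£282000.00

D₁ = D₀ × (1 + g) = £7,050.00 × 1.08 = £7,614.0000
Growing perpetuity: P = D₁ / (r − g) = £7,614.0000 / (0.107 − 0.08) = £282,000.00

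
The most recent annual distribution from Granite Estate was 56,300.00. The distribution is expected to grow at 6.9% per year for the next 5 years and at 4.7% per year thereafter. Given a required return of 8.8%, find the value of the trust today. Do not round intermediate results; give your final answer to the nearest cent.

D_1 = 60184.70000
D_2 = 64337.44430
D_3 = 68776.72796
D_4 = 73522.32219
D_5 = 78595.36242
Terminal value at year 5: TV = D_5×(1+g_2)/(r−g_2) = 82289.34445/0.041 = 2007057.18171
P_0 = D_1/(1+r)^1 + D_2/(1+r)^2 + D_3/(1+r)^3 + D_4/(1+r)^4 + D_5/(1+r)^5 + TV/(1+r)^5
    = 55316.81985 + 54350.80921 + 53401.66824 + 52469.10234 + 51552.82206 + 1316483.04151 = 1583574.26323

1583574.26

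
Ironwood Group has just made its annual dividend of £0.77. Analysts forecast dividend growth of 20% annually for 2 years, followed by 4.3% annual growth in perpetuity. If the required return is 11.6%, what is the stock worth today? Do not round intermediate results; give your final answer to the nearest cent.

D_1 = 0.92400
D_2 = 1.10880
Terminal value at year 2: TV = D_2×(1+g_2)/(r−g_2) = 1.15648/0.073 = 15.84217
P_0 = D_1/(1+r)^1 + D_2/(1+r)^2 + TV/(1+r)^2
    = 0.82796 + 0.89028 + 12.71998 = 14.43821

£14.44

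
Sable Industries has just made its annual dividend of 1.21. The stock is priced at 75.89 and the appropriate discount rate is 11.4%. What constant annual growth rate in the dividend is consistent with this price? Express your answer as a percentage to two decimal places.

P = D₀(1+g)/(r−g) ⇒ P(r−g) = D₀(1+g) ⇒ g(P+D₀) = P·r − D₀
g = (P·r − D₀)/(P + D₀) = (75.89×0.114 − 1.21) / (75.89 + 1.21) = 0.096517

9.65%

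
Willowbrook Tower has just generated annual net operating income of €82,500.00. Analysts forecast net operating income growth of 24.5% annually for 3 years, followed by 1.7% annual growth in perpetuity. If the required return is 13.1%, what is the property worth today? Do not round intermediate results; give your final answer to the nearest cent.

D_1 = 102712.50000
D_2 = 127877.06250
D_3 = 159206.94281
Terminal value at year 3: TV = D_3×(1+g_2)/(r−g_2) = 161913.46084/0.114 = 1420293.51614
P_0 = D_1/(1+r)^1 + D_2/(1+r)^2 + D_3/(1+r)^3 + TV/(1+r)^3
    = 90815.64987 + 99969.48195 + 110045.98146 + 981725.99247 = 1282557.10574

€1282557.11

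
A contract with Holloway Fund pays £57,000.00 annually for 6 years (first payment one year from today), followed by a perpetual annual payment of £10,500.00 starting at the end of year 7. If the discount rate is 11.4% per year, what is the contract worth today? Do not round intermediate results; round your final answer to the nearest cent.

£286579.10

PV of 6-year annuity: £57,000.00 × [1 − (1+0.114)^−6] / 0.114 = 238387.27813
Perpetuity value at year 6: £10,500.00 / 0.114 = 92105.26316
PV of perpetuity: 92105.26316 / (1+0.114)^6 = 48191.81719
Total PV = 238387.27813 + 48191.81719 = 286579.09532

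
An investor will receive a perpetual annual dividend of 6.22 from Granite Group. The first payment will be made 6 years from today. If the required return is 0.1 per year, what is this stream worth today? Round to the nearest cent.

Value at end of year 5: C / r = 6.22 / 0.1 = 62.2000
Discount to today: PV = 62.2000 / (1 + 0.1)^5 = 62.2000 / 1.610510 = 38.62

38.62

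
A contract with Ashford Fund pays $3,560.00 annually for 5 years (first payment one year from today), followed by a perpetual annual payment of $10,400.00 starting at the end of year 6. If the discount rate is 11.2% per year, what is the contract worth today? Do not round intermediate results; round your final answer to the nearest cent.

$67703.88

PV of 5-year annuity: $3,560.00 × [1 − (1+0.112)^−5] / 0.112 = 13091.46459
Perpetuity value at year 5: $10,400.00 / 0.112 = 92857.14286
PV of perpetuity: 92857.14286 / (1+0.112)^5 = 54612.41483
Total PV = 13091.46459 + 54612.41483 = 67703.87942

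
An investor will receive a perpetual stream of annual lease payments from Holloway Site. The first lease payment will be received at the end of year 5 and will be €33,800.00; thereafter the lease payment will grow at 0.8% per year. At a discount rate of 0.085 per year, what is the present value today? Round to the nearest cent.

Value at end of year 4: C₁ / (r − g) = €33,800.00 / (0.085 − 0.008) = €438,961.0390
Discount to today: PV = €438,961.0390 / (1 + 0.085)^4 = €438,961.0390 / 1.385859 = €316,743.00

€316743.00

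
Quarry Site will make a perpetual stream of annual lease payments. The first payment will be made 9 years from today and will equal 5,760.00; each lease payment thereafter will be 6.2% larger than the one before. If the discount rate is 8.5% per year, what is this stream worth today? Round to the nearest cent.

Value at end of year 8: C₁ / (r − g) = 5,760.00 / (0.085 − 0.062) = 250,434.7826
Discount to today: PV = 250,434.7826 / (1 + 0.085)^8 = 250,434.7826 / 1.920604 = 130,393.74

130393.74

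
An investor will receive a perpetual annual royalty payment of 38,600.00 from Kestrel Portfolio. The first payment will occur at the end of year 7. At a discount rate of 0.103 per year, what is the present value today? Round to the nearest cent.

208111.94

Value at end of year 6: C / r = 38,600.00 / 0.103 = 374,757.2816
Discount to today: PV = 374,757.2816 / (1 + 0.103)^6 = 374,757.2816 / 1.800749 = 208,111.94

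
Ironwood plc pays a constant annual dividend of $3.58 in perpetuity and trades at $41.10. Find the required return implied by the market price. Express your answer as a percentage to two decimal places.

8.71%

P = C/r ⇒ r = C/P = $3.58/$41.10 = 0.087105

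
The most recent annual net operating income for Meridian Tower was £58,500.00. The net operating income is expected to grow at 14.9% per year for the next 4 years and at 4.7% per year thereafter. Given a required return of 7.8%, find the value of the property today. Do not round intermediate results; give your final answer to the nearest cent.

£2825185.76

D_1 = 67216.50000
D_2 = 77231.75850
D_3 = 88739.29052
D_4 = 101961.44480
Terminal value at year 4: TV = D_4×(1+g_2)/(r−g_2) = 106753.63271/0.031 = 3443665.57127
P_0 = D_1/(1+r)^1 + D_2/(1+r)^2 + D_3/(1+r)^3 + D_4/(1+r)^4 + TV/(1+r)^4
    = 62352.96846 + 66459.70386 + 70836.91998 + 75502.43140 + 2550033.73160 = 2825185.75530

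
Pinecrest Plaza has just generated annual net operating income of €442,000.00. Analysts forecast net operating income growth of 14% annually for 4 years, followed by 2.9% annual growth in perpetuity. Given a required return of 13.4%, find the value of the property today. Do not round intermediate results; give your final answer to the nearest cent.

D_1 = 503880.00000
D_2 = 574423.20000
D_3 = 654842.44800
D_4 = 746520.39072
Terminal value at year 4: TV = D_4×(1+g_2)/(r−g_2) = 768169.48205/0.105 = 7315899.82906
P_0 = D_1/(1+r)^1 + D_2/(1+r)^2 + D_3/(1+r)^3 + D_4/(1+r)^4 + TV/(1+r)^4
    = 444338.62434 + 446689.62235 + 449053.05951 + 451429.00162 + 4424004.21588 = 6215514.52369

€6215514.52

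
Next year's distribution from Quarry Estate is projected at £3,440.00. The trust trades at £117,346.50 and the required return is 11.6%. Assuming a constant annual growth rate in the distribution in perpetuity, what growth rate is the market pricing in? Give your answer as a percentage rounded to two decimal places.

P = D₁/(r−g) ⇒ g = r − D₁/P = 0.116 − £3,440.00/£117,346.50 = 0.086685

8.67%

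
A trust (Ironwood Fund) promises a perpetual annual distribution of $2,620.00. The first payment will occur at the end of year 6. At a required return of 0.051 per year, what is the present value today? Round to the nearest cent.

Value at end of year 5: C / r = $2,620.00 / 0.051 = $51,372.5490
Discount to today: PV = $51,372.5490 / (1 + 0.051)^5 = $51,372.5490 / 1.282371 = $40,060.61

$40060.61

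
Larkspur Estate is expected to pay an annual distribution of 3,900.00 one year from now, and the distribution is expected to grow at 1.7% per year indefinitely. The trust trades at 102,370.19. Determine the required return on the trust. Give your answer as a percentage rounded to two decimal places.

5.51%

P = D₁/(r − g) ⇒ r = D₁/P + g = 3,900.0000/102,370.19 + 0.017 = 0.038097 + 0.017 = 0.055097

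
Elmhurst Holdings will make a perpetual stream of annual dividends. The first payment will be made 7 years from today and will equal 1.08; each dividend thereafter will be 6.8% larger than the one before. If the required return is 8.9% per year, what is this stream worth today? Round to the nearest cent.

Value at end of year 6: C₁ / (r − g) = 1.08 / (0.089 − 0.068) = 51.4286
Discount to today: PV = 51.4286 / (1 + 0.089)^6 = 51.4286 / 1.667890 = 30.83

30.83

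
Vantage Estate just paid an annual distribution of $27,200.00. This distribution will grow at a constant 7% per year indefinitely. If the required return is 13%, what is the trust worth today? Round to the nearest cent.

D₁ = D₀ × (1 + g) = $27,200.00 × 1.07 = $29,104.0000
Growing perpetuity: P = D₁ / (r − g) = $29,104.0000 / (0.13 − 0.07) = $485,066.67

$485066.67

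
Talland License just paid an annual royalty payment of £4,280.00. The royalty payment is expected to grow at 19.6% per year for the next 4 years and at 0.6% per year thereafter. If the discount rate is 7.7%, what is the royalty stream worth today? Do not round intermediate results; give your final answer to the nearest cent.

£114625.38

D_1 = 5118.88000
D_2 = 6122.18048
D_3 = 7322.12785
D_4 = 8757.26491
Terminal value at year 4: TV = D_4×(1+g_2)/(r−g_2) = 8809.80850/0.071 = 124081.80990
P_0 = D_1/(1+r)^1 + D_2/(1+r)^2 + D_3/(1+r)^3 + D_4/(1+r)^4 + TV/(1+r)^4
    = 4752.90622 + 5278.06485 + 5861.24936 + 6508.87115 + 92224.28702 = 114625.37860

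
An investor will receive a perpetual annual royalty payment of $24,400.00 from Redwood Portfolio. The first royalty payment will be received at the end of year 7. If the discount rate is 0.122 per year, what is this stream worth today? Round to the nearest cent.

Value at end of year 6: C / r = $24,400.00 / 0.122 = $200,000.0000
Discount to today: PV = $200,000.0000 / (1 + 0.122)^6 = $200,000.0000 / 1.995065 = $100,247.34

$100247.34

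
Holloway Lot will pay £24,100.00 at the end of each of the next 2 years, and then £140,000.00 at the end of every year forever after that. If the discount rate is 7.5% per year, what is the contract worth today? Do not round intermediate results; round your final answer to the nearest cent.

£1658560.66

PV of 2-year annuity: £24,100.00 × [1 − (1+0.075)^−2] / 0.075 = 43273.12061
Perpetuity value at year 2: £140,000.00 / 0.075 = 1866666.66667
PV of perpetuity: 1866666.66667 / (1+0.075)^2 = 1615287.54282
Total PV = 43273.12061 + 1615287.54282 = 1658560.66342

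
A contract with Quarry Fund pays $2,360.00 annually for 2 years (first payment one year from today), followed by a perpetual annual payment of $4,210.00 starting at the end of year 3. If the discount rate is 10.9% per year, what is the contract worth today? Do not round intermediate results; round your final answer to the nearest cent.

PV of 2-year annuity: $2,360.00 × [1 − (1+0.109)^−2] / 0.109 = 4046.92812
Perpetuity value at year 2: $4,210.00 / 0.109 = 38623.85321
PV of perpetuity: 38623.85321 / (1+0.109)^2 = 31404.54500
Total PV = 4046.92812 + 31404.54500 = 35451.47312

$35451.47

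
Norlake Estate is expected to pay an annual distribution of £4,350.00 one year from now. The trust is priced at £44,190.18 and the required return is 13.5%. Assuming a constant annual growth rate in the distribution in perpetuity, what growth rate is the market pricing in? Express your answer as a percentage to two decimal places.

P = D₁/(r−g) ⇒ g = r − D₁/P = 0.135 − £4,350.00/£44,190.18 = 0.036562

3.66%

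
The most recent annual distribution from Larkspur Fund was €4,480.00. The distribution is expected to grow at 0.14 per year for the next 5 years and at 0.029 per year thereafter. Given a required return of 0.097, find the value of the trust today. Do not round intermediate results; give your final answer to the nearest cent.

€107338.74

D_1 = 5107.20000
D_2 = 5822.20800
D_3 = 6637.31712
D_4 = 7566.54152
D_5 = 8625.85733
Terminal value at year 5: TV = D_5×(1+g_2)/(r−g_2) = 8876.00719/0.068 = 130529.51752
P_0 = D_1/(1+r)^1 + D_2/(1+r)^2 + D_3/(1+r)^3 + D_4/(1+r)^4 + D_5/(1+r)^5 + TV/(1+r)^5
    = 4655.60620 + 4838.09578 + 5027.73855 + 5224.81490 + 5429.61621 + 82162.86883 = 107338.74046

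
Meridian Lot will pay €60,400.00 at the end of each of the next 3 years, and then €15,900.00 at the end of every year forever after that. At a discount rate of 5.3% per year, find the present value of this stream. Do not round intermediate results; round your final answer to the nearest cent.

PV of 3-year annuity: €60,400.00 × [1 − (1+0.053)^−3] / 0.053 = 163563.89967
Perpetuity value at year 3: €15,900.00 / 0.053 = 300000.00000
PV of perpetuity: 300000.00000 / (1+0.053)^3 = 256942.61582
Total PV = 163563.89967 + 256942.61582 = 420506.51548

€420506.52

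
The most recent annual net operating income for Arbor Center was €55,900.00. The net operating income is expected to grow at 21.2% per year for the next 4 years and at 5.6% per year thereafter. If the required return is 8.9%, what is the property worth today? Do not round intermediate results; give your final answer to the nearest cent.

D_1 = 67750.80000
D_2 = 82113.96960
D_3 = 99522.13116
D_4 = 120620.82296
Terminal value at year 4: TV = D_4×(1+g_2)/(r−g_2) = 127375.58905/0.033 = 3859866.33472
P_0 = D_1/(1+r)^1 + D_2/(1+r)^2 + D_3/(1+r)^3 + D_4/(1+r)^4 + TV/(1+r)^4
    = 62213.77410 + 69240.67421 + 77061.24623 + 85765.13354 + 2744484.27339 = 3038765.10148

€3038765.10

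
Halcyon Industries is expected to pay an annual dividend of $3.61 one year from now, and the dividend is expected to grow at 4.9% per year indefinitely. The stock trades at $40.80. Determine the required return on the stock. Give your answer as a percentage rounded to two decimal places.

13.75%

P = D₁/(r − g) ⇒ r = D₁/P + g = $3.6100/$40.80 + 0.049 = 0.088480 + 0.049 = 0.137480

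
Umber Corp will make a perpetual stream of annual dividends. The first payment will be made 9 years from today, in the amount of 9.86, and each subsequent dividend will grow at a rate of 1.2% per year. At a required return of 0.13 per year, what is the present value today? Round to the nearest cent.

Value at end of year 8: C₁ / (r − g) = 9.86 / (0.13 − 0.012) = 83.5593
Discount to today: PV = 83.5593 / (1 + 0.13)^8 = 83.5593 / 2.658444 = 31.43

31.43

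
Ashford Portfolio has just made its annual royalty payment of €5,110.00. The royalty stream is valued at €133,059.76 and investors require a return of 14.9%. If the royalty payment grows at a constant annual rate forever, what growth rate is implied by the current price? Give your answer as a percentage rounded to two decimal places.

10.65%

P = D₀(1+g)/(r−g) ⇒ P(r−g) = D₀(1+g) ⇒ g(P+D₀) = P·r − D₀
g = (P·r − D₀)/(P + D₀) = (€133,059.76×0.149 − €5,110.00) / (€133,059.76 + €5,110.00) = 0.106506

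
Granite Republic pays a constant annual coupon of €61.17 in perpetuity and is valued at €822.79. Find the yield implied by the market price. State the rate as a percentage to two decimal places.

7.43%

P = C/r ⇒ r = C/P = €61.17/€822.79 = 0.074345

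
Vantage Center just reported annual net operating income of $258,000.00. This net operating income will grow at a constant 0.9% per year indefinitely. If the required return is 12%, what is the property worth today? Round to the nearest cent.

$2345243.24

D₁ = D₀ × (1 + g) = $258,000.00 × 1.009 = $260,322.0000
Growing perpetuity: P = D₁ / (r − g) = $260,322.0000 / (0.12 − 0.009) = $2,345,243.24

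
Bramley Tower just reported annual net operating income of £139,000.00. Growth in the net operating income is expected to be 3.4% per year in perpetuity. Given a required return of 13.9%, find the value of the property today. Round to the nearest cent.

D₁ = D₀ × (1 + g) = £139,000.00 × 1.034 = £143,726.0000
Growing perpetuity: P = D₁ / (r − g) = £143,726.0000 / (0.139 − 0.034) = £1,368,819.05

£1368819.05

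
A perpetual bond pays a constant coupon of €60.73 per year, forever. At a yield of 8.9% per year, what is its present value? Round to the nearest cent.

€682.36

Level perpetuity: PV = C / r = €60.73 / 0.089 = €682.36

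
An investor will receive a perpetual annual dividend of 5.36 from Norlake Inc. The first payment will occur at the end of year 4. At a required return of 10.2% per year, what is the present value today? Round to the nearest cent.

Value at end of year 3: C / r = 5.36 / 0.102 = 52.5490
Discount to today: PV = 52.5490 / (1 + 0.102)^3 = 52.5490 / 1.338273 = 39.27

39.27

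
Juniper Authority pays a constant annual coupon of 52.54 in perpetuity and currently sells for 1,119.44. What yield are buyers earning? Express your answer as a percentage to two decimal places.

P = C/r ⇒ r = C/P = 52.54/1,119.44 = 0.046934

4.69%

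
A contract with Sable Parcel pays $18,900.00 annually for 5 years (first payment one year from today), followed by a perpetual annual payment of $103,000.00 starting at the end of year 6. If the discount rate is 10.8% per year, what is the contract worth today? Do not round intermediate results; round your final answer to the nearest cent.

$641308.61

PV of 5-year annuity: $18,900.00 × [1 − (1+0.108)^−5] / 0.108 = 70205.31737
Perpetuity value at year 5: $103,000.00 / 0.108 = 953703.70370
PV of perpetuity: 953703.70370 / (1+0.108)^5 = 571103.29685
Total PV = 70205.31737 + 571103.29685 = 641308.61422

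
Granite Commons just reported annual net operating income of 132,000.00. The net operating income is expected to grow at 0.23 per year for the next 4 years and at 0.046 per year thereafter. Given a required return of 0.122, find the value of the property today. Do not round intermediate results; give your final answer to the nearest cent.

3291751.35

D_1 = 162360.00000
D_2 = 199702.80000
D_3 = 245634.44400
D_4 = 302130.36612
Terminal value at year 4: TV = D_4×(1+g_2)/(r−g_2) = 316028.36296/0.076 = 4158267.93370
P_0 = D_1/(1+r)^1 + D_2/(1+r)^2 + D_3/(1+r)^3 + D_4/(1+r)^4 + TV/(1+r)^4
    = 144705.88235 + 158634.79081 + 173904.44982 + 190643.91558 + 2623862.31183 = 3291751.35040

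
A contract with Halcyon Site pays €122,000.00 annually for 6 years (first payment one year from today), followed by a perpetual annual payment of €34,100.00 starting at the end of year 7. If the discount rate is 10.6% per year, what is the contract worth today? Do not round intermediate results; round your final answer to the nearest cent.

PV of 6-year annuity: €122,000.00 × [1 − (1+0.106)^−6] / 0.106 = 522127.94649
Perpetuity value at year 6: €34,100.00 / 0.106 = 321698.11321
PV of perpetuity: 321698.11321 / (1+0.106)^6 = 175759.07243
Total PV = 522127.94649 + 175759.07243 = 697887.01892

€697887.02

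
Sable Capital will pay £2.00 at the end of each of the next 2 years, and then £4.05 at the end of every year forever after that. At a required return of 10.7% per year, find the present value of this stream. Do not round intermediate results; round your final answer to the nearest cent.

£34.33

PV of 2-year annuity: £2.00 × [1 − (1+0.107)^−2] / 0.107 = 3.43874
Perpetuity value at year 2: £4.05 / 0.107 = 37.85047
PV of perpetuity: 37.85047 / (1+0.107)^2 = 30.88702
Total PV = 3.43874 + 30.88702 = 34.32576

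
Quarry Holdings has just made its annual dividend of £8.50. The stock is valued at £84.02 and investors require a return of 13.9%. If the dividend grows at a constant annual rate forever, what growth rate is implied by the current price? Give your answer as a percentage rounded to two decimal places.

3.44%

P = D₀(1+g)/(r−g) ⇒ P(r−g) = D₀(1+g) ⇒ g(P+D₀) = P·r − D₀
g = (P·r − D₀)/(P + D₀) = (£84.02×0.139 − £8.50) / (£84.02 + £8.50) = 0.034358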